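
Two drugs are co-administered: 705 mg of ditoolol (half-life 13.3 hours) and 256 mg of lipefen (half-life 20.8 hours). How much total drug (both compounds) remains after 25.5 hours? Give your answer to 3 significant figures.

ditoolol: 705 × (1/2)^(25.5/13.3) = 705 × (1/2)^1.9173 ≈ 186.65 mg.
lipefen: 256 × (1/2)^(25.5/20.8) = 256 × (1/2)^1.226 ≈ 109.44 mg.
Total = 186.65 + 109.44 ≈ 296.09 mg.

296 mg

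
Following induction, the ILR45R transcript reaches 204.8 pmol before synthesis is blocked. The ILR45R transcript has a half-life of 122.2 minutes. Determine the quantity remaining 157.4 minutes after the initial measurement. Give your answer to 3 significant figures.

83.9 pmol

Number of half-lives: n = 157.4/122.2 ≈ 1.2881.
Remaining = 204.8 × (1/2)^1.2881 = 204.8 × 0.4095 ≈ 83.866 pmol.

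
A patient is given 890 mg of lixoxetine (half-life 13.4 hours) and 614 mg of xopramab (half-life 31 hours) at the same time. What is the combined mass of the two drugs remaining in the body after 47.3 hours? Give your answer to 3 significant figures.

290 mg

lixoxetine: 890 × (1/2)^(47.3/13.4) = 890 × (1/2)^3.5299 ≈ 77.055 mg.
xopramab: 614 × (1/2)^(47.3/31) = 614 × (1/2)^1.5258 ≈ 213.23 mg.
Total = 77.055 + 213.23 ≈ 290.29 mg.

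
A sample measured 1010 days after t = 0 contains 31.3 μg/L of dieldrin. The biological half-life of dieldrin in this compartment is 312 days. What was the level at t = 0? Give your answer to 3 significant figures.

Number of half-lives elapsed: n = 1010/312 ≈ 3.2372.
A₀ = A × 2^n = 31.3 × 2^3.2372 = 31.3 × 9.4295 ≈ 295.14 μg/L.

295 μg/L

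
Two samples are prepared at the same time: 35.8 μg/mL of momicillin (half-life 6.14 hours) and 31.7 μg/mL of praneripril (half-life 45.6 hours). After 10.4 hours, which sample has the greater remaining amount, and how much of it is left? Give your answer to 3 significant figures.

momicillin: 35.8 × (1/2)^1.6938 ≈ 11.066 μg/mL.
praneripril: 31.7 × (1/2)^0.22807 ≈ 27.065 μg/mL.
Praneripril has more remaining, at ≈ 27.065 μg/mL.

praneripril, 27.1 μg/mL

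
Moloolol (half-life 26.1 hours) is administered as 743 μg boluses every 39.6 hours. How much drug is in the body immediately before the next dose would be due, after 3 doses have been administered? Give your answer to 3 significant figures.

382 μg

The 3 doses were given 118.8, 79.2, 39.6 hours ago.
Total = 743·(1/2)^(118.8/26.1) + 743·(1/2)^(79.2/26.1) + 743·(1/2)^(39.6/26.1)
      = 31.68 + 90.681 + 259.57 ≈ 381.93 μg.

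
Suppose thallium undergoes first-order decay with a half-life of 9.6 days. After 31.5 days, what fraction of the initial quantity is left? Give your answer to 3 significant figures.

n = 31.5/9.6 ≈ 3.2812 half-lives.
Fraction remaining = (1/2)^3.2812 ≈ 0.10286.

0.103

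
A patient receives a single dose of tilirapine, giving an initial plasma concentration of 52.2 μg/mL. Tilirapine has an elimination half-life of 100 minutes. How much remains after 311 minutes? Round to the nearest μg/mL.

Number of half-lives: n = 311/100 ≈ 3.11.
Remaining = 52.2 × (1/2)^3.11 = 52.2 × 0.11582 ≈ 6.046 μg/mL.

6 μg/mL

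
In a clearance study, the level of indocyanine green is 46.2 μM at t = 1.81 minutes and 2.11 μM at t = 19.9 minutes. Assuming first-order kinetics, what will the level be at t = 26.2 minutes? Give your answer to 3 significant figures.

0.720 μM

Over Δt = 19.9 − 1.81 = 18.09 minutes, the level fell by a factor of 46.2/2.11 ≈ 21.896.
n = log₂(21.896) ≈ 4.4526 half-lives, so t½ = 18.09/4.4526 ≈ 4.0628 minutes.
From t = 19.9 to t = 26.2: 2.11 × (1/2)^((26.2−19.9)/4.0628) ≈ 0.72026 μM.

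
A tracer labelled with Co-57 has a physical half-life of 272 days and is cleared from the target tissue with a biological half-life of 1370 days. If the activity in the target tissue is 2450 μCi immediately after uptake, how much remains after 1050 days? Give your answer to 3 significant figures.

99.2 μCi

1/t_eff = 1/t_phys + 1/t_biol = 1/272 + 1/1370 = 0.0044064 per day.
t_eff = 272 × 1370 / (272 + 1370) ≈ 226.94 days.
Remaining = 2450 × (1/2)^(1050/226.94) = 2450 × (1/2)^4.6267 ≈ 99.171 μCi.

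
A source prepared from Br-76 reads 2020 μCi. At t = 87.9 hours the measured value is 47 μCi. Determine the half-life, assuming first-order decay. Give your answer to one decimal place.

16.2 hours

A/A₀ = 47/2020 ≈ 0.023267.
n = log₂(42.979) ≈ 5.4256 half-lives elapsed in 87.9 hours.
t½ = 87.9/5.4256 ≈ 16.201 hours.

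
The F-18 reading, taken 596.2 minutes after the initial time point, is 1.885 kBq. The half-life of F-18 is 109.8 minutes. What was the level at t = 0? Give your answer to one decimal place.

Number of half-lives elapsed: n = 596.2/109.8 ≈ 5.4299.
A₀ = A × 2^n = 1.885 × 2^5.4299 = 1.885 × 43.108 ≈ 81.258 kBq.

81.3 kBq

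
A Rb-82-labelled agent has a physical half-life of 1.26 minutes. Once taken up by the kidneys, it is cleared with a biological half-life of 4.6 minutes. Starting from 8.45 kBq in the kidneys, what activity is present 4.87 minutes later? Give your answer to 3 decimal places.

0.278 kBq

1/t_eff = 1/t_phys + 1/t_biol = 1/1.26 + 1/4.6 = 1.011 per minute.
t_eff = 1.26 × 4.6 / (1.26 + 4.6) ≈ 0.98908 minutes.
Remaining = 8.45 × (1/2)^(4.87/0.98908) = 8.45 × (1/2)^4.9238 ≈ 0.27839 kBq.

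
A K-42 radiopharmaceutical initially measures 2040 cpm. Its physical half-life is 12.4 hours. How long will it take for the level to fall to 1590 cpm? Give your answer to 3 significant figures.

4.46 hours

Fraction remaining = 1590/2040 ≈ 0.77941.
n = log₂(2040/1590) = ln(1.283)/ln 2 ≈ 0.35954 half-lives.
t = n × t½ = 0.35954 × 12.4 ≈ 4.4583 hours.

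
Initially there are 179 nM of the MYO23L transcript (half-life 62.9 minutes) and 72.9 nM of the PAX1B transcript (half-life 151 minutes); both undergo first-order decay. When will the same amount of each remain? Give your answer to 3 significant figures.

140 minutes

Set 179·(1/2)^(t/62.9) = 72.9·(1/2)^(t/151).
Taking log₂: log₂(179/72.9) = t·(1/62.9 − 1/151).
log₂(2.4554) = 1.296; 1/62.9 − 1/151 = 0.0092757.
t = 1.296 / 0.0092757 ≈ 139.72 minutes.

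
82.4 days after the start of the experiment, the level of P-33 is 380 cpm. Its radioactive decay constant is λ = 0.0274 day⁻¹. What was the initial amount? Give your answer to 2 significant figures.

t½ = ln 2 / λ = 0.69315 / 0.0274 ≈ 25.297 days.
Number of half-lives elapsed: n = 82.4/25.297 ≈ 3.2573.
A₀ = A × 2^n = 380 × 2^3.2573 = 380 × 9.5616 ≈ 3633.4 cpm.

3600 cpm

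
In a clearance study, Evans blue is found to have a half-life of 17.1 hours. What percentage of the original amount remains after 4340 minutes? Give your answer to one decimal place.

4340 minutes = 72.3333 hours.
n = 72.3333/17.1 ≈ 4.23 half-lives.
Fraction remaining = (1/2)^4.23 ≈ 0.053289, i.e. 5.3289%.

5.3%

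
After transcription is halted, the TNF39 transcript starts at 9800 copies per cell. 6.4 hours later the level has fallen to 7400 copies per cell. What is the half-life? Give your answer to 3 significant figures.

15.8 hours

A/A₀ = 7400/9800 ≈ 0.7551.
n = log₂(1.3243) ≈ 0.40526 half-lives elapsed in 6.4 hours.
t½ = 6.4/0.40526 ≈ 15.792 hours.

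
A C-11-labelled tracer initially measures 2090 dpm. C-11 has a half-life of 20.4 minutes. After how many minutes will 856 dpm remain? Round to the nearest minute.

26 minutes

Fraction remaining = 856/2090 ≈ 0.40957.
n = log₂(2090/856) = ln(2.4416)/ln 2 ≈ 1.2878 half-lives.
t = n × t½ = 1.2878 × 20.4 ≈ 26.272 minutes.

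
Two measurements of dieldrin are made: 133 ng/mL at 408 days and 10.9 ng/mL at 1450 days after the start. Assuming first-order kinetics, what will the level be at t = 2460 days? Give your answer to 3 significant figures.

Over Δt = 1450 − 408 = 1042 days, the level fell by a factor of 133/10.9 ≈ 12.202.
n = log₂(12.202) ≈ 3.609 half-lives, so t½ = 1042/3.609 ≈ 288.72 days.
From t = 1450 to t = 2460: 10.9 × (1/2)^((2460−1450)/288.72) ≈ 0.96464 ng/mL.

0.965 ng/mL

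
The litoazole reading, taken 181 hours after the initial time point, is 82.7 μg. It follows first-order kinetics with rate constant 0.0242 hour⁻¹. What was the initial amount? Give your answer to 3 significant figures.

6600 μg

t½ = ln 2 / λ = 0.69315 / 0.0242 ≈ 28.642 hours.
Number of half-lives elapsed: n = 181/28.642 ≈ 6.3193.
A₀ = A × 2^n = 82.7 × 2^6.3193 = 82.7 × 79.854 ≈ 6603.9 μg.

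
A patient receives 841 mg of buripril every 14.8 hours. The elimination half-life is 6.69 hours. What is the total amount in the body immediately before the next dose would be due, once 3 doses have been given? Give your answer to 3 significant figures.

229 mg

The 3 doses were given 44.4, 29.6, 14.8 hours ago.
Total = 841·(1/2)^(44.4/6.69) + 841·(1/2)^(29.6/6.69) + 841·(1/2)^(14.8/6.69)
      = 8.4514 + 39.164 + 181.48 ≈ 229.1 mg.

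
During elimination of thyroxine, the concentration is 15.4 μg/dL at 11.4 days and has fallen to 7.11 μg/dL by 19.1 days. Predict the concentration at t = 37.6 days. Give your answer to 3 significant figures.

Over Δt = 19.1 − 11.4 = 7.7 days, the level fell by a factor of 15.4/7.11 ≈ 2.166.
n = log₂(2.166) ≈ 1.115 half-lives, so t½ = 7.7/1.115 ≈ 6.9058 days.
From t = 19.1 to t = 37.6: 7.11 × (1/2)^((37.6−19.1)/6.9058) ≈ 1.1103 μg/dL.

1.11 μg/dL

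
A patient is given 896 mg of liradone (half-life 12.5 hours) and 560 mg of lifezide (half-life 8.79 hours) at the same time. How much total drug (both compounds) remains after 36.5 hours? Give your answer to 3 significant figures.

150 mg

liradone: 896 × (1/2)^(36.5/12.5) = 896 × (1/2)^2.92 ≈ 118.39 mg.
lifezide: 560 × (1/2)^(36.5/8.79) = 560 × (1/2)^4.1524 ≈ 31.49 mg.
Total = 118.39 + 31.49 ≈ 149.88 mg.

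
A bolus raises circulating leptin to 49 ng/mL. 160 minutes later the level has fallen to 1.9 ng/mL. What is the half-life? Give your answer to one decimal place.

A/A₀ = 1.9/49 ≈ 0.038776.
n = log₂(25.789) ≈ 4.6887 half-lives elapsed in 160 minutes.
t½ = 160/4.6887 ≈ 34.125 minutes.

34.1 minutes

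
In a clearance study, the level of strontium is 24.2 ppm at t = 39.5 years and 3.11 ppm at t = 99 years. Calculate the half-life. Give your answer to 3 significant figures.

20.1 years

Over Δt = 99 − 39.5 = 59.5 years, the level fell by a factor of 24.2/3.11 ≈ 7.7814.
n = log₂(7.7814) ≈ 2.96 half-lives, so t½ = 59.5/2.96 ≈ 20.101 years.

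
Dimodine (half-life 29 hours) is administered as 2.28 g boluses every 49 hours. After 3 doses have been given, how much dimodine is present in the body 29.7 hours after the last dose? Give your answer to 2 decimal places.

The 3 doses were given 127.7, 78.7, 29.7 hours ago.
Total = 2.28·(1/2)^(127.7/29) + 2.28·(1/2)^(78.7/29) + 2.28·(1/2)^(29.7/29)
      = 0.10774 + 0.34754 + 1.1211 ≈ 1.5764 g.

1.58 g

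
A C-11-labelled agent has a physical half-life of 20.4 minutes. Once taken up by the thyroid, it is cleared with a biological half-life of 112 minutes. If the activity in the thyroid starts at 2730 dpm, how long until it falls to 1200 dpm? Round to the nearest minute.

20 minutes

1/t_eff = 1/t_phys + 1/t_biol = 1/20.4 + 1/112 = 0.057948 per minute.
t_eff = 20.4 × 112 / (20.4 + 112) ≈ 17.257 minutes.
n = log₂(2730/1200) ≈ 1.1859; t = 1.1859 × 17.257 ≈ 20.464 minutes.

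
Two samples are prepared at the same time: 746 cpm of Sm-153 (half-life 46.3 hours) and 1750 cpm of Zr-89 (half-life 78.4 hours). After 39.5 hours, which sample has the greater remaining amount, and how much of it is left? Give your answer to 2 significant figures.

Zr-89, 1200 cpm

Sm-153: 746 × (1/2)^0.85313 ≈ 412.97 cpm.
Zr-89: 1750 × (1/2)^0.50383 ≈ 1234.2 cpm.
Zr-89 has more remaining, at ≈ 1234.2 cpm.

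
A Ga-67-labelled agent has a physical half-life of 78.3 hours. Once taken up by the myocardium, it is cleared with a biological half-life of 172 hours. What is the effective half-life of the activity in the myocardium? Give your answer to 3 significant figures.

53.8 hours

1/t_eff = 1/t_phys + 1/t_biol = 1/78.3 + 1/172 = 0.018585 per hour.
t_eff = 78.3 × 172 / (78.3 + 172) ≈ 53.806 hours.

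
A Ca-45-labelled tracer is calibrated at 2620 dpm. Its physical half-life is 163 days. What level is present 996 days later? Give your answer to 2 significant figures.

Number of half-lives: n = 996/163 ≈ 6.1104.
Remaining = 2620 × (1/2)^6.1104 = 2620 × 0.014474 ≈ 37.921 dpm.

38 dpm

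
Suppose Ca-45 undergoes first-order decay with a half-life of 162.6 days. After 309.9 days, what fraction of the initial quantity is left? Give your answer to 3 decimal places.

n = 309.9/162.6 ≈ 1.9059 half-lives.
Fraction remaining = (1/2)^1.9059 ≈ 0.26685.

0.267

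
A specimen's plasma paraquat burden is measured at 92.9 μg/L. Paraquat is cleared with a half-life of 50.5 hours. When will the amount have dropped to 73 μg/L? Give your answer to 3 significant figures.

Fraction remaining = 73/92.9 ≈ 0.78579.
n = log₂(92.9/73) = ln(1.2726)/ln 2 ≈ 0.34778 half-lives.
t = n × t½ = 0.34778 × 50.5 ≈ 17.563 hours.

17.6 hours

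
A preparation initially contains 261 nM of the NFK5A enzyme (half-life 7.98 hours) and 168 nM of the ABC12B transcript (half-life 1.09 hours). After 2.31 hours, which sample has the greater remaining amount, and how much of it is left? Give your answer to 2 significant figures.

NFK5A enzyme: 261 × (1/2)^0.28947 ≈ 213.55 nM.
ABC12B transcript: 168 × (1/2)^2.1193 ≈ 38.668 nM.
NFK5A enzyme has more remaining, at ≈ 213.55 nM.

NFK5A enzyme, 210 nM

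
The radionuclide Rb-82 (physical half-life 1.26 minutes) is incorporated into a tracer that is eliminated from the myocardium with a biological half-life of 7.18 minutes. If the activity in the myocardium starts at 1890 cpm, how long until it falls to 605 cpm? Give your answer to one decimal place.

1.8 minutes

1/t_eff = 1/t_phys + 1/t_biol = 1/1.26 + 1/7.18 = 0.93293 per minute.
t_eff = 1.26 × 7.18 / (1.26 + 7.18) ≈ 1.0719 minutes.
n = log₂(1890/605) ≈ 1.6434; t = 1.6434 × 1.0719 ≈ 1.7615 minutes.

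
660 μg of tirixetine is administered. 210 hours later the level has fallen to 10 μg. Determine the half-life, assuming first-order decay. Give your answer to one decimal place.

34.7 hours

A/A₀ = 10/660 ≈ 0.015152.
n = log₂(66) ≈ 6.0444 half-lives elapsed in 210 hours.
t½ = 210/6.0444 ≈ 34.743 hours.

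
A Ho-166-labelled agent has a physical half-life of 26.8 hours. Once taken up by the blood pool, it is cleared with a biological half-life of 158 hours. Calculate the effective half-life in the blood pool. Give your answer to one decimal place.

22.9 hours

1/t_eff = 1/t_phys + 1/t_biol = 1/26.8 + 1/158 = 0.043643 per hour.
t_eff = 26.8 × 158 / (26.8 + 158) ≈ 22.913 hours.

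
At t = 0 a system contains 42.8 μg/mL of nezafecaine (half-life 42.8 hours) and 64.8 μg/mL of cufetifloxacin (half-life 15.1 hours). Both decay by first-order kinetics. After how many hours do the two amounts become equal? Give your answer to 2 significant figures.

Set 42.8·(1/2)^(t/42.8) = 64.8·(1/2)^(t/15.1).
Taking log₂: log₂(42.8/64.8) = t·(1/42.8 − 1/15.1).
log₂(0.66049) = -0.59838; 1/42.8 − 1/15.1 = -0.042861.
t = -0.59838 / -0.042861 ≈ 13.961 hours.

14 hours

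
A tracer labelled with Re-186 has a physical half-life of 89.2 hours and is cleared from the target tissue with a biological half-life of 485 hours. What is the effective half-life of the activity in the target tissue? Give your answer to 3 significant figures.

1/t_eff = 1/t_phys + 1/t_biol = 1/89.2 + 1/485 = 0.013273 per hour.
t_eff = 89.2 × 485 / (89.2 + 485) ≈ 75.343 hours.

75.3 hours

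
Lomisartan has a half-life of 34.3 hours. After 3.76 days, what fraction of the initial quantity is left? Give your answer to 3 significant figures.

0.161

3.76 days = 90.24 hours.
n = 90.24/34.3 ≈ 2.6309 half-lives.
Fraction remaining = (1/2)^2.6309 ≈ 0.16144.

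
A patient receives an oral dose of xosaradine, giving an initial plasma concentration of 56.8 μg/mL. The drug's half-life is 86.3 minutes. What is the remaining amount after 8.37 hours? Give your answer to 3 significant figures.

1.01 μg/mL

Convert the elapsed time: 8.37 hours = 502.2 minutes.
Number of half-lives: n = 502.2/86.3 ≈ 5.8192.
Remaining = 56.8 × (1/2)^5.8192 = 56.8 × 0.017711 ≈ 1.006 μg/mL.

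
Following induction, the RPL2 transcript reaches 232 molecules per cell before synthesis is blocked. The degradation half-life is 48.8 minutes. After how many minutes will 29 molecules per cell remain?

29/232 = 1/8, so 3 half-lives have elapsed.
t = 3 × 48.8 = 146.4 minutes.

146.4 minutes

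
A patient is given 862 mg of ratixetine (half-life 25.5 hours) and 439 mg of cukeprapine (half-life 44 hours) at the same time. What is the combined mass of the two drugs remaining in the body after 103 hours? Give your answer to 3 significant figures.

ratixetine: 862 × (1/2)^(103/25.5) = 862 × (1/2)^4.0392 ≈ 52.43 mg.
cukeprapine: 439 × (1/2)^(103/44) = 439 × (1/2)^2.3409 ≈ 86.652 mg.
Total = 52.43 + 86.652 ≈ 139.08 mg.

139 mg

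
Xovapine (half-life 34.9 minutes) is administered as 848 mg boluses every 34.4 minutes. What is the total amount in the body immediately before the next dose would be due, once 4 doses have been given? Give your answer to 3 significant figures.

809 mg

The 4 doses were given 137.6, 103.2, 68.8, 34.4 minutes ago.
Total = 848·(1/2)^(137.6/34.9) + 848·(1/2)^(103.2/34.9) + 848·(1/2)^(68.8/34.9) + 848·(1/2)^(34.4/34.9)
      = 55.148 + 109.21 + 216.25 + 428.23 ≈ 808.84 mg.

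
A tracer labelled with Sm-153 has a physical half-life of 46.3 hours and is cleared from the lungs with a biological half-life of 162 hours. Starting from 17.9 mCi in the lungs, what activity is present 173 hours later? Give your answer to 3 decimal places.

1/t_eff = 1/t_phys + 1/t_biol = 1/46.3 + 1/162 = 0.027771 per hour.
t_eff = 46.3 × 162 / (46.3 + 162) ≈ 36.009 hours.
Remaining = 17.9 × (1/2)^(173/36.009) = 17.9 × (1/2)^4.8044 ≈ 0.6406 mCi.

0.641 mCi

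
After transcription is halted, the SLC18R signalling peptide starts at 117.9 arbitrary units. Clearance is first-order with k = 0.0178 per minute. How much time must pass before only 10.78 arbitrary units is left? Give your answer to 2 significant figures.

130 minutes

t½ = ln 2 / k = 0.69315 / 0.0178 ≈ 38.941 minutes.
Fraction remaining = 10.78/117.9 ≈ 0.091433.
n = log₂(117.9/10.78) = ln(10.937)/ln 2 ≈ 3.4511 half-lives.
t = n × t½ = 3.4511 × 38.941 ≈ 134.39 minutes.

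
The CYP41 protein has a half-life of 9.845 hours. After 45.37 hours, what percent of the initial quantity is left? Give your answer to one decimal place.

n = 45.37/9.845 ≈ 4.6084 half-lives.
Fraction remaining = (1/2)^4.6084 ≈ 0.040994, i.e. 4.0994%.

4.1%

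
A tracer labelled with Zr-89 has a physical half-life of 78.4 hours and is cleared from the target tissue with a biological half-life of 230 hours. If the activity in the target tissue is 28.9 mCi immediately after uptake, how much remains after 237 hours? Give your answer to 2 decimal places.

1.74 mCi

1/t_eff = 1/t_phys + 1/t_biol = 1/78.4 + 1/230 = 0.017103 per hour.
t_eff = 78.4 × 230 / (78.4 + 230) ≈ 58.47 hours.
Remaining = 28.9 × (1/2)^(237/58.47) = 28.9 × (1/2)^4.0534 ≈ 1.7406 mCi.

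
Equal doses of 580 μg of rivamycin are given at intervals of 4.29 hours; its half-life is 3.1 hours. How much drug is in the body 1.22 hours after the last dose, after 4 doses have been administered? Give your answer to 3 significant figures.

The 4 doses were given 14.09, 9.8, 5.51, 1.22 hours ago.
Total = 580·(1/2)^(14.09/3.1) + 580·(1/2)^(9.8/3.1) + 580·(1/2)^(5.51/3.1) + 580·(1/2)^(1.22/3.1)
      = 24.843 + 64.831 + 169.19 + 441.53 ≈ 700.39 μg.

700 μg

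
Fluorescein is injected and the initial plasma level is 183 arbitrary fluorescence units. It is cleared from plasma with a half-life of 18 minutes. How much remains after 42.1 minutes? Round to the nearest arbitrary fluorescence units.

Number of half-lives: n = 42.1/18 ≈ 2.3389.
Remaining = 183 × (1/2)^2.3389 = 183 × 0.19766 ≈ 36.172 arbitrary fluorescence units.

36 arbitrary fluorescence units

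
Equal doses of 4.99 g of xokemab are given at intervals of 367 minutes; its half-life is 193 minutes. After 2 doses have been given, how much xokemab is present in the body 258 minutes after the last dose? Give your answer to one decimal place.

The 2 doses were given 625, 258 minutes ago.
Total = 4.99·(1/2)^(625/193) + 4.99·(1/2)^(258/193)
      = 0.52876 + 1.9755 ≈ 2.5043 g.

2.5 g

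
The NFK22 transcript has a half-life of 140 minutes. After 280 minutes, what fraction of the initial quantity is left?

n = 280/140 ≈ 2 half-lives.
Fraction remaining = (1/2)^2 ≈ 0.25.

0.25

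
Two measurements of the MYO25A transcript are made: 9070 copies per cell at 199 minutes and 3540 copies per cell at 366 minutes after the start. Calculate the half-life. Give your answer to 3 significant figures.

Over Δt = 366 − 199 = 167 minutes, the level fell by a factor of 9070/3540 ≈ 2.5621.
n = log₂(2.5621) ≈ 1.3574 half-lives, so t½ = 167/1.3574 ≈ 123.03 minutes.

123 minutes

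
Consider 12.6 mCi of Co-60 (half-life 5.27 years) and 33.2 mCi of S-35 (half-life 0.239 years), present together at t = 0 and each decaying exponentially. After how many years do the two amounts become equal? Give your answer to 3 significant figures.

0.350 years

Set 12.6·(1/2)^(t/5.27) = 33.2·(1/2)^(t/0.239).
Taking log₂: log₂(12.6/33.2) = t·(1/5.27 − 1/0.239).
log₂(0.37952) = -1.3978; 1/5.27 − 1/0.239 = -3.9943.
t = -1.3978 / -3.9943 ≈ 0.34993 years.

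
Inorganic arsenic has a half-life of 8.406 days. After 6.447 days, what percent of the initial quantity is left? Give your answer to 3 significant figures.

n = 6.447/8.406 ≈ 0.76695 half-lives.
Fraction remaining = (1/2)^0.76695 ≈ 0.58766, i.e. 58.766%.

58.8%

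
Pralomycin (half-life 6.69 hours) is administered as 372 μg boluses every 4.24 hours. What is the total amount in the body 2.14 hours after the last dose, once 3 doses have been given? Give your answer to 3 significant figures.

614 μg

The 3 doses were given 10.62, 6.38, 2.14 hours ago.
Total = 372·(1/2)^(10.62/6.69) + 372·(1/2)^(6.38/6.69) + 372·(1/2)^(2.14/6.69)
      = 123.79 + 192.07 + 298.02 ≈ 613.88 μg.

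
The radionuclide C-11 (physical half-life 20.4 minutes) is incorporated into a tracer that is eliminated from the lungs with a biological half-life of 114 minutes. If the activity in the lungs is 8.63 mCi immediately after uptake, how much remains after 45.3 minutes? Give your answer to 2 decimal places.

1/t_eff = 1/t_phys + 1/t_biol = 1/20.4 + 1/114 = 0.057792 per minute.
t_eff = 20.4 × 114 / (20.4 + 114) ≈ 17.304 minutes.
Remaining = 8.63 × (1/2)^(45.3/17.304) = 8.63 × (1/2)^2.618 ≈ 1.4058 mCi.

1.41 mCi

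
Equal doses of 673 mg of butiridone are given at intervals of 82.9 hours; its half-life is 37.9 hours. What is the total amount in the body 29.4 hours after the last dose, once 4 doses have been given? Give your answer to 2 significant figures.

500 mg

The 4 doses were given 278.1, 195.2, 112.3, 29.4 hours ago.
Total = 673·(1/2)^(278.1/37.9) + 673·(1/2)^(195.2/37.9) + 673·(1/2)^(112.3/37.9) + 673·(1/2)^(29.4/37.9)
      = 4.1604 + 18.949 + 86.307 + 393.1 ≈ 502.51 mg.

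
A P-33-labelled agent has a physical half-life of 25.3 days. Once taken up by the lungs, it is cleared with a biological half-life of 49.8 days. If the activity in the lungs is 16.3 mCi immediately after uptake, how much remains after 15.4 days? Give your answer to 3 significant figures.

1/t_eff = 1/t_phys + 1/t_biol = 1/25.3 + 1/49.8 = 0.059606 per day.
t_eff = 25.3 × 49.8 / (25.3 + 49.8) ≈ 16.777 days.
Remaining = 16.3 × (1/2)^(15.4/16.777) = 16.3 × (1/2)^0.91793 ≈ 8.6271 mCi.

8.63 mCi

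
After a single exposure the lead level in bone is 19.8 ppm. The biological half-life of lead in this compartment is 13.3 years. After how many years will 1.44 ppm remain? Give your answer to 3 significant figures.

50.3 years

Fraction remaining = 1.44/19.8 ≈ 0.072727.
n = log₂(19.8/1.44) = ln(13.75)/ln 2 ≈ 3.7814 half-lives.
t = n × t½ = 3.7814 × 13.3 ≈ 50.292 years.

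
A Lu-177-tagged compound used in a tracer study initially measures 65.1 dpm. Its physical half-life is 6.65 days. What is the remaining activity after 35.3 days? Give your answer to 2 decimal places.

1.64 dpm

Number of half-lives: n = 35.3/6.65 ≈ 5.3083.
Remaining = 65.1 × (1/2)^5.3083 = 65.1 × 0.025238 ≈ 1.643 dpm.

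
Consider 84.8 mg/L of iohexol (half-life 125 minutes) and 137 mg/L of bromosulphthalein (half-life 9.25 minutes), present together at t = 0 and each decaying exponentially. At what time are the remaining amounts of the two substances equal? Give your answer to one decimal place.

6.9 minutes

Set 84.8·(1/2)^(t/125) = 137·(1/2)^(t/9.25).
Taking log₂: log₂(84.8/137) = t·(1/125 − 1/9.25).
log₂(0.61898) = -0.69204; 1/125 − 1/9.25 = -0.10011.
t = -0.69204 / -0.10011 ≈ 6.9129 minutes.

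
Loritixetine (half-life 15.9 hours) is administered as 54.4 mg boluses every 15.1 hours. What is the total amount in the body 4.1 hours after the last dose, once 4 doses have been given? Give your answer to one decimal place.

The 4 doses were given 49.4, 34.3, 19.2, 4.1 hours ago.
Total = 54.4·(1/2)^(49.4/15.9) + 54.4·(1/2)^(34.3/15.9) + 54.4·(1/2)^(19.2/15.9) + 54.4·(1/2)^(4.1/15.9)
      = 6.3143 + 12.196 + 23.555 + 45.496 ≈ 87.562 mg.

87.6 mg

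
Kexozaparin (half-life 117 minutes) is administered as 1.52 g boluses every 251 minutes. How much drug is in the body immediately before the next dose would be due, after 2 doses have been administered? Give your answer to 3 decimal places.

0.421 g

The 2 doses were given 502, 251 minutes ago.
Total = 1.52·(1/2)^(502/117) + 1.52·(1/2)^(251/117)
      = 0.077668 + 0.34359 ≈ 0.42126 g.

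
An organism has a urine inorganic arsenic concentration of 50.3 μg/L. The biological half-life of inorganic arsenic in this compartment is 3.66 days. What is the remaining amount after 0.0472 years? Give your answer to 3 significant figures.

1.93 μg/L

Convert the elapsed time: 0.0472 years = 17.228 days.
Number of half-lives: n = 17.228/3.66 ≈ 4.7071.
Remaining = 50.3 × (1/2)^4.7071 = 50.3 × 0.038284 ≈ 1.9257 μg/L.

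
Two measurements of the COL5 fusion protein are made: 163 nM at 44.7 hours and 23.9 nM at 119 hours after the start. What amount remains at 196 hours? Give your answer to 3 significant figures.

3.27 nM

Over Δt = 119 − 44.7 = 74.3 hours, the level fell by a factor of 163/23.9 ≈ 6.8201.
n = log₂(6.8201) ≈ 2.7698 half-lives, so t½ = 74.3/2.7698 ≈ 26.825 hours.
From t = 119 to t = 196: 23.9 × (1/2)^((196−119)/26.825) ≈ 3.2682 nM.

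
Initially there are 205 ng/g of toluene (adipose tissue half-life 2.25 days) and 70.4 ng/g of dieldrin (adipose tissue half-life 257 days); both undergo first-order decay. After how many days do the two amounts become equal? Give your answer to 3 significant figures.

3.50 days

Set 205·(1/2)^(t/2.25) = 70.4·(1/2)^(t/257).
Taking log₂: log₂(205/70.4) = t·(1/2.25 − 1/257).
log₂(2.9119) = 1.542; 1/2.25 − 1/257 = 0.44055.
t = 1.542 / 0.44055 ≈ 3.5001 days.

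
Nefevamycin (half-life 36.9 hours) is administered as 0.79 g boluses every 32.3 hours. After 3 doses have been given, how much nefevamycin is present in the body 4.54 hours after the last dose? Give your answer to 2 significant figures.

1.3 g

The 3 doses were given 69.14, 36.84, 4.54 hours ago.
Total = 0.79·(1/2)^(69.14/36.9) + 0.79·(1/2)^(36.84/36.9) + 0.79·(1/2)^(4.54/36.9)
      = 0.21557 + 0.39545 + 0.72542 ≈ 1.3364 g.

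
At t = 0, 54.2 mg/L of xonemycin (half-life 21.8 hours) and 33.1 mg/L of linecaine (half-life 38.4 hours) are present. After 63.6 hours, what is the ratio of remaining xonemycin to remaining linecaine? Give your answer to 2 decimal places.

0.68

xonemycin: 54.2 × (1/2)^(63.6/21.8) = 54.2 × (1/2)^2.9174 ≈ 7.1741 mg/L.
linecaine: 33.1 × (1/2)^(63.6/38.4) = 33.1 × (1/2)^1.6562 ≈ 10.501 mg/L.
Ratio ≈ 7.1741 / 10.501 ≈ 0.68315.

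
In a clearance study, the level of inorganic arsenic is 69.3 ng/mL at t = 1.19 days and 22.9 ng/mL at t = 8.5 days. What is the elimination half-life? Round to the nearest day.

Over Δt = 8.5 − 1.19 = 7.31 days, the level fell by a factor of 69.3/22.9 ≈ 3.0262.
n = log₂(3.0262) ≈ 1.5975 half-lives, so t½ = 7.31/1.5975 ≈ 4.5759 days.

5 days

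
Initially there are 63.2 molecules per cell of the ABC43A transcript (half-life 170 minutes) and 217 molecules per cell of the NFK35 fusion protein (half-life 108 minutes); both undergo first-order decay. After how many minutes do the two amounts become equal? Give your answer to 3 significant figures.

Set 63.2·(1/2)^(t/170) = 217·(1/2)^(t/108).
Taking log₂: log₂(63.2/217) = t·(1/170 − 1/108).
log₂(0.29124) = -1.7797; 1/170 − 1/108 = -0.0033769.
t = -1.7797 / -0.0033769 ≈ 527.02 minutes.

527 minutes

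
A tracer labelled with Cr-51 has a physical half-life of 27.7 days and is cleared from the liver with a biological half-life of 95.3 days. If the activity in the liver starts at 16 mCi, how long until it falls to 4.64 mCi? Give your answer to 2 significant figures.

38 days

1/t_eff = 1/t_phys + 1/t_biol = 1/27.7 + 1/95.3 = 0.046594 per day.
t_eff = 27.7 × 95.3 / (27.7 + 95.3) ≈ 21.462 days.
n = log₂(16/4.64) ≈ 1.7859; t = 1.7859 × 21.462 ≈ 38.328 days.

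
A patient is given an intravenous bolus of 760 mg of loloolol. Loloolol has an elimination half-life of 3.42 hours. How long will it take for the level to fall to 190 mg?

6.84 hours

190/760 = 1/4, so 2 half-lives have elapsed.
t = 2 × 3.42 = 6.84 hours.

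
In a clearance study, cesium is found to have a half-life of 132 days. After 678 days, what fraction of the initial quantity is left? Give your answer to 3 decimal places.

0.028

n = 678/132 ≈ 5.1364 half-lives.
Fraction remaining = (1/2)^5.1364 ≈ 0.028432.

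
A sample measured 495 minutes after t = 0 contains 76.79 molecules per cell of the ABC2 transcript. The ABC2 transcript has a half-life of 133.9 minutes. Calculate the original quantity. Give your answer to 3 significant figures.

Number of half-lives elapsed: n = 495/133.9 ≈ 3.6968.
A₀ = A × 2^n = 76.79 × 2^3.6968 = 76.79 × 12.967 ≈ 995.75 molecules per cell.

996 molecules per cell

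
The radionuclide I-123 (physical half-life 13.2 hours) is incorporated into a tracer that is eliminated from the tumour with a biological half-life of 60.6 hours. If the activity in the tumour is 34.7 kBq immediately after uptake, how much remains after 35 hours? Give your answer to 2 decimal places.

1/t_eff = 1/t_phys + 1/t_biol = 1/13.2 + 1/60.6 = 0.092259 per hour.
t_eff = 13.2 × 60.6 / (13.2 + 60.6) ≈ 10.839 hours.
Remaining = 34.7 × (1/2)^(35/10.839) = 34.7 × (1/2)^3.2291 ≈ 3.7007 kBq.

3.70 kBq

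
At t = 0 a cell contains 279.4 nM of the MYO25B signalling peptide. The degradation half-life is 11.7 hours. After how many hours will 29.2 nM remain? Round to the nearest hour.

38 hours

Fraction remaining = 29.2/279.4 ≈ 0.10451.
n = log₂(279.4/29.2) = ln(9.5685)/ln 2 ≈ 3.2583 half-lives.
t = n × t½ = 3.2583 × 11.7 ≈ 38.122 hours.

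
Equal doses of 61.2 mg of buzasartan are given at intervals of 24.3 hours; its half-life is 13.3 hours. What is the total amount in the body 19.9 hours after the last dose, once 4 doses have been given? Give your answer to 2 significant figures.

30 mg

The 4 doses were given 92.8, 68.5, 44.2, 19.9 hours ago.
Total = 61.2·(1/2)^(92.8/13.3) + 61.2·(1/2)^(68.5/13.3) + 61.2·(1/2)^(44.2/13.3) + 61.2·(1/2)^(19.9/13.3)
      = 0.48566 + 1.7232 + 6.1141 + 21.694 ≈ 30.017 mg.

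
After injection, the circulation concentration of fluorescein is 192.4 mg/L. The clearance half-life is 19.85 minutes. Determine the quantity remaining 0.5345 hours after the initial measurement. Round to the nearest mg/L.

Convert the elapsed time: 0.5345 hours = 32.07 minutes.
Number of half-lives: n = 32.07/19.85 ≈ 1.6156.
Remaining = 192.4 × (1/2)^1.6156 = 192.4 × 0.32633 ≈ 62.785 mg/L.

63 mg/L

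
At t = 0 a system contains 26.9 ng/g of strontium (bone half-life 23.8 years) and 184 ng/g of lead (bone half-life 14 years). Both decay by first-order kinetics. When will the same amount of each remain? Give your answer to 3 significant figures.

94.3 years

Set 26.9·(1/2)^(t/23.8) = 184·(1/2)^(t/14).
Taking log₂: log₂(26.9/184) = t·(1/23.8 − 1/14).
log₂(0.1462) = -2.774; 1/23.8 − 1/14 = -0.029412.
t = -2.774 / -0.029412 ≈ 94.317 years.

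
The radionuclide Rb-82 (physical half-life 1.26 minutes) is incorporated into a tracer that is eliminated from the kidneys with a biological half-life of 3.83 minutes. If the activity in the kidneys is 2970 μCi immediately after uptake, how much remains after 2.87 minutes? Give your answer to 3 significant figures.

1/t_eff = 1/t_phys + 1/t_biol = 1/1.26 + 1/3.83 = 1.0547 per minute.
t_eff = 1.26 × 3.83 / (1.26 + 3.83) ≈ 0.94809 minutes.
Remaining = 2970 × (1/2)^(2.87/0.94809) = 2970 × (1/2)^3.0271 ≈ 364.34 μCi.

364 μCi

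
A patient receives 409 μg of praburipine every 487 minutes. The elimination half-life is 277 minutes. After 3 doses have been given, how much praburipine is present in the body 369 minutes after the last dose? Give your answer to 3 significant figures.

225 μg

The 3 doses were given 1343, 856, 369 minutes ago.
Total = 409·(1/2)^(1343/277) + 409·(1/2)^(856/277) + 409·(1/2)^(369/277)
      = 14.198 + 48.025 + 162.45 ≈ 224.67 μg.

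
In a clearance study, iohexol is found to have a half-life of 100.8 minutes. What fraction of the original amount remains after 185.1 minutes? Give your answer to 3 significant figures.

0.280

n = 185.1/100.8 ≈ 1.8363 half-lives.
Fraction remaining = (1/2)^1.8363 ≈ 0.28004.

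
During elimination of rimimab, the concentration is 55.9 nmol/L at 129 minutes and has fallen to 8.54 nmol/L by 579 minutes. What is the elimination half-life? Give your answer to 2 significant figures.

170 minutes

Over Δt = 579 − 129 = 450 minutes, the level fell by a factor of 55.9/8.54 ≈ 6.5457.
n = log₂(6.5457) ≈ 2.7105 half-lives, so t½ = 450/2.7105 ≈ 166.02 minutes.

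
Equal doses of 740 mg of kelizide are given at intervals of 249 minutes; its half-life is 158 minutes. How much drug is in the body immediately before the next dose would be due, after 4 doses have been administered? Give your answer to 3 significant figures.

The 4 doses were given 996, 747, 498, 249 minutes ago.
Total = 740·(1/2)^(996/158) + 740·(1/2)^(747/158) + 740·(1/2)^(498/158) + 740·(1/2)^(249/158)
      = 9.367 + 27.926 + 83.256 + 248.21 ≈ 368.76 mg.

369 mg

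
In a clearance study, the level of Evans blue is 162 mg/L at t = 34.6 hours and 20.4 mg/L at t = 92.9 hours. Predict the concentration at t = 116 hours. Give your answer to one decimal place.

Over Δt = 92.9 − 34.6 = 58.3 hours, the level fell by a factor of 162/20.4 ≈ 7.9412.
n = log₂(7.9412) ≈ 2.9894 half-lives, so t½ = 58.3/2.9894 ≈ 19.503 hours.
From t = 92.9 to t = 116: 20.4 × (1/2)^((116−92.9)/19.503) ≈ 8.9758 mg/L.

9.0 mg/L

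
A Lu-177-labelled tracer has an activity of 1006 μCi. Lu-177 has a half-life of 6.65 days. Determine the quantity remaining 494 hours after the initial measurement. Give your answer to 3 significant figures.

Convert the elapsed time: 494 hours = 20.5833 days.
Number of half-lives: n = 20.5833/6.65 ≈ 3.0952.
Remaining = 1006 × (1/2)^3.0952 = 1006 × 0.11701 ≈ 117.72 μCi.

118 μCi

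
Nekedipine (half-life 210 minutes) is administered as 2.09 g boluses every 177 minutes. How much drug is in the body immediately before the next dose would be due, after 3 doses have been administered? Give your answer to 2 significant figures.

2.2 g

The 3 doses were given 531, 354, 177 minutes ago.
Total = 2.09·(1/2)^(531/210) + 2.09·(1/2)^(354/210) + 2.09·(1/2)^(177/210)
      = 0.36222 + 0.64967 + 1.1653 ≈ 2.1771 g.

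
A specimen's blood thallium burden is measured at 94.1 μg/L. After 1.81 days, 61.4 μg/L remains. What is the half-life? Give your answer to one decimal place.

2.9 days

A/A₀ = 61.4/94.1 ≈ 0.6525.
n = log₂(1.5326) ≈ 0.61596 half-lives elapsed in 1.81 days.
t½ = 1.81/0.61596 ≈ 2.9385 days.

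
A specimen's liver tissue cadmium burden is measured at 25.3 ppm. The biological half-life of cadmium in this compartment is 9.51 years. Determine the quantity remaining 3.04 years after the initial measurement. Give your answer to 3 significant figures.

20.3 ppm

Number of half-lives: n = 3.04/9.51 ≈ 0.31966.
Remaining = 25.3 × (1/2)^0.31966 = 25.3 × 0.80126 ≈ 20.272 ppm.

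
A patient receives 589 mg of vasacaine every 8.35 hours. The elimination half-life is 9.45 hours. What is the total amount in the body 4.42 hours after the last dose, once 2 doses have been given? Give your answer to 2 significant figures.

660 mg

The 2 doses were given 12.77, 4.42 hours ago.
Total = 589·(1/2)^(12.77/9.45) + 589·(1/2)^(4.42/9.45)
      = 230.85 + 425.91 ≈ 656.76 mg.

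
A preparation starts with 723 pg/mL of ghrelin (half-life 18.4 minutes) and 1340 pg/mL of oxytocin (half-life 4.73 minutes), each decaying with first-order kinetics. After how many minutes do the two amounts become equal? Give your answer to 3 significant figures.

5.67 minutes

Set 723·(1/2)^(t/18.4) = 1340·(1/2)^(t/4.73).
Taking log₂: log₂(723/1340) = t·(1/18.4 − 1/4.73).
log₂(0.53955) = -0.89017; 1/18.4 − 1/4.73 = -0.15707.
t = -0.89017 / -0.15707 ≈ 5.6674 minutes.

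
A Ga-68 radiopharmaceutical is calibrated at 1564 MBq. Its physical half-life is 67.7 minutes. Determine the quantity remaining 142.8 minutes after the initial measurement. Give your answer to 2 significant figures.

Number of half-lives: n = 142.8/67.7 ≈ 2.1093.
Remaining = 1564 × (1/2)^2.1093 = 1564 × 0.23176 ≈ 362.47 MBq.

360 MBq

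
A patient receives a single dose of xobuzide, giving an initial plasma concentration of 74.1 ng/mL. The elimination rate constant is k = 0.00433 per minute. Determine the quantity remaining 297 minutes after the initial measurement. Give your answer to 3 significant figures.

20.5 ng/mL

t½ = ln 2 / k = 0.69315 / 0.00433 ≈ 160.08 minutes.
Number of half-lives: n = 297/160.08 ≈ 1.8553.
Remaining = 74.1 × (1/2)^1.8553 = 74.1 × 0.27637 ≈ 20.479 ng/mL.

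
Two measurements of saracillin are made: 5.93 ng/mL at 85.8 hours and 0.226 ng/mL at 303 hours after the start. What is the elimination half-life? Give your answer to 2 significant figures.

46 hours

Over Δt = 303 − 85.8 = 217.2 hours, the level fell by a factor of 5.93/0.226 ≈ 26.239.
n = log₂(26.239) ≈ 4.7136 half-lives, so t½ = 217.2/4.7136 ≈ 46.079 hours.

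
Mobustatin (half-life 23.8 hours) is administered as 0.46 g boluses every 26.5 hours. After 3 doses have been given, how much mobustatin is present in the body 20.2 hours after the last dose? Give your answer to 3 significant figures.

0.428 g

The 3 doses were given 73.2, 46.7, 20.2 hours ago.
Total = 0.46·(1/2)^(73.2/23.8) + 0.46·(1/2)^(46.7/23.8) + 0.46·(1/2)^(20.2/23.8)
      = 0.054563 + 0.11805 + 0.25542 ≈ 0.42804 g.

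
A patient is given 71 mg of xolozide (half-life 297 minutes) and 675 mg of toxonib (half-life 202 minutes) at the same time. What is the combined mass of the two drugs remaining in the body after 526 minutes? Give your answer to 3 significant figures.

xolozide: 71 × (1/2)^(526/297) = 71 × (1/2)^1.771 ≈ 20.803 mg.
toxonib: 675 × (1/2)^(526/202) = 675 × (1/2)^2.604 ≈ 111.03 mg.
Total = 20.803 + 111.03 ≈ 131.83 mg.

132 mg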